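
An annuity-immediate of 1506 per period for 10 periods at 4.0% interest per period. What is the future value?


FV = PMT * ((1+i)^n - 1) / i
= 1506 * ((1.04)^10 - 1) / 0.04
= 1506 * (1.480244 - 1) / 0.04
= 18081.1973


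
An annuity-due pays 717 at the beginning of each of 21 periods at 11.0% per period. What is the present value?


PV_due = PMT * (1-(1+i)^(-n))/i * (1+i)
PV_immediate = 5789.8255
PV_due = 5789.8255 * 1.11
= 6426.7063


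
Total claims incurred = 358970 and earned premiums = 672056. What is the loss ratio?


Loss ratio = claims / premiums
= 358970 / 672056
= 0.5341


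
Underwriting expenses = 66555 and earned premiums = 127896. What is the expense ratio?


Expense ratio = expenses / premiums
= 66555 / 127896
= 0.5204


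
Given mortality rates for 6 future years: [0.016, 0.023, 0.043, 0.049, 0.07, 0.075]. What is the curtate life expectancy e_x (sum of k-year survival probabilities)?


e_x = sum_{k=1}^{n} k_p_x
k_p_x values:
  1_p_x = 0.984
  2_p_x = 0.961368
  3_p_x = 0.920029
  4_p_x = 0.874948
  5_p_x = 0.813701
  6_p_x = 0.752674
e_x = 5.3067


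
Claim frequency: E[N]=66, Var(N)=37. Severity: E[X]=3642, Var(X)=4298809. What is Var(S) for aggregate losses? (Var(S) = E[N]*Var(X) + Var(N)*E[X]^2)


Var(S) = E[N]*Var(X) + Var(N)*E[X]^2
= 66*4298809 + 37*3642^2
= 283721394 + 490774068
= 7.7450e+08


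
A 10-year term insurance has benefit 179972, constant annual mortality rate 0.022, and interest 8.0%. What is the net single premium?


NSP = benefit * sum_{k=0}^{n-1} k_p_x * q * v^(k+1)
With constant q=0.022, v=0.925926
Sum = 0.135708
NSP = 179972 * 0.135708
= 24423.5914


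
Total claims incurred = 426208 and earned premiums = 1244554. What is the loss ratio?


Loss ratio = claims / premiums
= 426208 / 1244554
= 0.3425


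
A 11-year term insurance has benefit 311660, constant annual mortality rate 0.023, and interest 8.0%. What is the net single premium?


NSP = benefit * sum_{k=0}^{n-1} k_p_x * q * v^(k+1)
With constant q=0.023, v=0.925926
Sum = 0.149158
NSP = 311660 * 0.149158
= 46486.6079


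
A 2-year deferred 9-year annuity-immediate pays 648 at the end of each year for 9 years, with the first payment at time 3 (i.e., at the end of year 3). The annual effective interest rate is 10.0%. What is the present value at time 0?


PV at time 2 of the 9-year annuity-immediate:
a_n = 648 * (1-(1+0.1)^(-9))/0.1 = 3731.8474
Discount back 2 years to time 0:
PV = 3731.8474 * (1+0.1)^(-2)
= 3731.8474 * 0.826446
= 3084.1714


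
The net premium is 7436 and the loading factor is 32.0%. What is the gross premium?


Gross = net * (1 + loading)
= 7436 * (1 + 0.32)
= 7436 * 1.32
= 9815.52


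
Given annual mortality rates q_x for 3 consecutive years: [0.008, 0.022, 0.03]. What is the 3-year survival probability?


p_k = 1 - q_k for each year
Survival = product of (1 - q_k)
= 0.992 * 0.978 * 0.97
= 0.9411


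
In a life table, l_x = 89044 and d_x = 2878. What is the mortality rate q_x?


q_x = d_x / l_x
= 2878 / 89044
= 0.0323


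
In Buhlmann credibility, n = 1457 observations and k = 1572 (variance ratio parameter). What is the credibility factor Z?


Z = n / (n + k)
= 1457 / (1457 + 1572)
= 1457 / 3029
= 0.481


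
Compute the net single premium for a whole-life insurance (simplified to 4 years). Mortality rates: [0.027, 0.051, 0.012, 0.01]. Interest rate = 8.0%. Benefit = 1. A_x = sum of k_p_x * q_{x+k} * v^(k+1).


v = 0.925926
Year 0: k_p_x=1.0, q=0.027, term=0.025
Year 1: k_p_x=0.973, q=0.051, term=0.042544
Year 2: k_p_x=0.923377, q=0.012, term=0.008796
Year 3: k_p_x=0.912296, q=0.01, term=0.006706
A_x = 0.083


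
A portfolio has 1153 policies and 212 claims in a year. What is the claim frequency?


frequency = claims / policies
= 212 / 1153
= 0.1839


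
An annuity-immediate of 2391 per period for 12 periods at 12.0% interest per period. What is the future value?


FV = PMT * ((1+i)^n - 1) / i
= 2391 * ((1.12)^12 - 1) / 0.12
= 2391 * (3.895976 - 1) / 0.12
= 57702.3217


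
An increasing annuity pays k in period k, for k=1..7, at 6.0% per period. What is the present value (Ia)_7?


(Ia)_n = sum_{k=1}^{n} k * v^k, v = 1/(1+i)
v = 0.943396
Sum computed term by term:
(Ia)_7 = 21.0321


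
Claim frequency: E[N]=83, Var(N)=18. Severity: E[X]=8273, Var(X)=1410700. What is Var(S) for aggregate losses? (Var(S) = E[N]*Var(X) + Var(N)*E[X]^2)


Var(S) = E[N]*Var(X) + Var(N)*E[X]^2
= 83*1410700 + 18*8273^2
= 117088100 + 1231965522
= 1.3491e+09


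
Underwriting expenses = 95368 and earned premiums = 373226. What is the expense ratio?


Expense ratio = expenses / premiums
= 95368 / 373226
= 0.2555


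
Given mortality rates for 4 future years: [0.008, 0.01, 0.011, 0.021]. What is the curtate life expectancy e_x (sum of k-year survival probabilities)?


e_x = sum_{k=1}^{n} k_p_x
k_p_x values:
  1_p_x = 0.992
  2_p_x = 0.98208
  3_p_x = 0.971277
  4_p_x = 0.95088
e_x = 3.8962


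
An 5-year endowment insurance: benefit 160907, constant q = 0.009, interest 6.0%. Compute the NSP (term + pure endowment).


Term component = 5997.6739
Pure endowment = 5_p_x * v^5 * benefit = 0.955803 * 0.747258 * 160907 = 114924.8337
NSP = 120922.5075


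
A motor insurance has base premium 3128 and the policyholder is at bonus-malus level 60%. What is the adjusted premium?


adjusted = base * BM_level / 100
= 3128 * 60 / 100
= 3128 * 0.6
= 1876.8


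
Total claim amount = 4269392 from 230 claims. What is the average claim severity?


severity = total / number
= 4269392 / 230
= 18562.5739


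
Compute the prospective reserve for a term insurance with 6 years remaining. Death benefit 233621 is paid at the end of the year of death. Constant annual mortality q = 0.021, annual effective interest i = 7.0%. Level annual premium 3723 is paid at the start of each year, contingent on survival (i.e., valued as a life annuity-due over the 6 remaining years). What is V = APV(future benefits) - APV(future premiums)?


v = 1/(1+i) = 0.934579
APV(future benefits) per unit = sum_{k=0}^{5} k_p_x * q * v^(k+1) = 0.095384
APV(future benefits) = 233621 * 0.095384 = 22283.6984
Life annuity-due factor ä_{x:6} = sum_{k=0}^{5} k_p_x * v^k = 4.86004
APV(future premiums) = 3723 * 4.86004 = 18093.9302
V = 22283.6984 - 18093.9302
= 4189.7681


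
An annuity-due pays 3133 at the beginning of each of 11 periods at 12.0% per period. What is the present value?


PV_due = PMT * (1-(1+i)^(-n))/i * (1+i)
PV_immediate = 18602.8114
PV_due = 18602.8114 * 1.12
= 20835.1487


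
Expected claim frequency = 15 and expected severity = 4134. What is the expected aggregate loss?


E[S] = E[N] * E[X]
= 15 * 4134
= 62010


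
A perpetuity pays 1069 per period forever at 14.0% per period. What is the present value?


PV = PMT / i
= 1069 / 0.14
= 7635.7143


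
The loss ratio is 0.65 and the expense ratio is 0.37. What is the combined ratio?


Combined ratio = loss ratio + expense ratio
= 0.65 + 0.37
= 1.02


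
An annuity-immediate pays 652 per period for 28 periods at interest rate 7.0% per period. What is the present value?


PV = PMT * (1 - (1+i)^(-n)) / i
= 652 * (1 - (1+0.07)^(-28)) / 0.07
= 652 * (1 - 0.150402) / 0.07
= 652 * 12.137111
= 7913.3965


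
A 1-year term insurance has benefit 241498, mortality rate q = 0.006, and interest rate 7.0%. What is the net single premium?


NSP = benefit * q * v
v = 1/(1+i) = 0.934579
NSP = 241498 * 0.006 * 0.934579
= 1354.1944


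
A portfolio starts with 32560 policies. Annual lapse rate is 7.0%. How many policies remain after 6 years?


remaining = initial * (1 - lapse)^years
= 32560 * (1 - 0.07)^6
= 32560 * 0.64699
= 21066.0004


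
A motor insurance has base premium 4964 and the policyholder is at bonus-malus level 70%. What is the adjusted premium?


adjusted = base * BM_level / 100
= 4964 * 70 / 100
= 4964 * 0.7
= 3474.8


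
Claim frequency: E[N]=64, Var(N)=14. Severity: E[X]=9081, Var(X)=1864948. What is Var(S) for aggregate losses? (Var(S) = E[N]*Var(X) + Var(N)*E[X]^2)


Var(S) = E[N]*Var(X) + Var(N)*E[X]^2
= 64*1864948 + 14*9081^2
= 119356672 + 1154503854
= 1.2739e+09


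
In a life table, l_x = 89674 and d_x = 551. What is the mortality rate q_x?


q_x = d_x / l_x
= 551 / 89674
= 0.0061


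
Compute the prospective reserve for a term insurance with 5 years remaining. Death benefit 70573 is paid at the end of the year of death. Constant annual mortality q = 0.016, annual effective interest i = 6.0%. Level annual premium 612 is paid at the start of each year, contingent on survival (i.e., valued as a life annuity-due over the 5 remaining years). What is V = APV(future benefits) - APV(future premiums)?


v = 1/(1+i) = 0.943396
APV(future benefits) per unit = sum_{k=0}^{4} k_p_x * q * v^(k+1) = 0.065398
APV(future benefits) = 70573 * 0.065398 = 4615.3236
Life annuity-due factor ä_{x:5} = sum_{k=0}^{4} k_p_x * v^k = 4.332609
APV(future premiums) = 612 * 4.332609 = 2651.5565
V = 4615.3236 - 2651.5565
= 1963.7671


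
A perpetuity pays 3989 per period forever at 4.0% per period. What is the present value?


PV = PMT / i
= 3989 / 0.04
= 99725.0


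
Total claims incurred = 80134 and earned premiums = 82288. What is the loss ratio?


Loss ratio = claims / premiums
= 80134 / 82288
= 0.9738


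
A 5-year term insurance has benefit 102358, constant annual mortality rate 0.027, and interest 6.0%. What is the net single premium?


NSP = benefit * sum_{k=0}^{n-1} k_p_x * q * v^(k+1)
With constant q=0.027, v=0.943396
Sum = 0.108099
NSP = 102358 * 0.108099
= 11064.8062


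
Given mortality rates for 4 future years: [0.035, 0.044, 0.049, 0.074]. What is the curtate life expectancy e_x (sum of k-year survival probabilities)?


e_x = sum_{k=1}^{n} k_p_x
k_p_x values:
  1_p_x = 0.965
  2_p_x = 0.92254
  3_p_x = 0.877336
  4_p_x = 0.812413
e_x = 3.5773


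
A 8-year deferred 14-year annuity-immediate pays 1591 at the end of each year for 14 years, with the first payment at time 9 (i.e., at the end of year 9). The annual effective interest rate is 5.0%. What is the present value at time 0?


PV at time 8 of the 14-year annuity-immediate:
a_n = 1591 * (1-(1+0.05)^(-14))/0.05 = 15748.7377
Discount back 8 years to time 0:
PV = 15748.7377 * (1+0.05)^(-8)
= 15748.7377 * 0.676839
= 10659.3656


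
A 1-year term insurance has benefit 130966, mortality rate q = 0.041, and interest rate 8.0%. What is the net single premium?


NSP = benefit * q * v
v = 1/(1+i) = 0.925926
NSP = 130966 * 0.041 * 0.925926
= 4971.8574


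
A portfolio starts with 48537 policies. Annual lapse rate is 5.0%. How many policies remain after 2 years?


remaining = initial * (1 - lapse)^years
= 48537 * (1 - 0.05)^2
= 48537 * 0.9025
= 43804.6425


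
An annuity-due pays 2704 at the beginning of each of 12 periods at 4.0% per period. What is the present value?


PV_due = PMT * (1-(1+i)^(-n))/i * (1+i)
PV_immediate = 25377.2394
PV_due = 25377.2394 * 1.04
= 26392.329


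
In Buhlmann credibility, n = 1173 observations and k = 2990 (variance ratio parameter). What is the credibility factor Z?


Z = n / (n + k)
= 1173 / (1173 + 2990)
= 1173 / 4163
= 0.2818


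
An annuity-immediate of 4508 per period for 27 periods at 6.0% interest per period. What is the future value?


FV = PMT * ((1+i)^n - 1) / i
= 4508 * ((1.06)^27 - 1) / 0.06
= 4508 * (4.822346 - 1) / 0.06
= 287185.5917


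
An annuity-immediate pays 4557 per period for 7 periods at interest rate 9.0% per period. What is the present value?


PV = PMT * (1 - (1+i)^(-n)) / i
= 4557 * (1 - (1+0.09)^(-7)) / 0.09
= 4557 * (1 - 0.547034) / 0.09
= 4557 * 5.032953
= 22935.1661


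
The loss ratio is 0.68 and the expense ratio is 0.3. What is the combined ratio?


Combined ratio = loss ratio + expense ratio
= 0.68 + 0.3
= 0.98


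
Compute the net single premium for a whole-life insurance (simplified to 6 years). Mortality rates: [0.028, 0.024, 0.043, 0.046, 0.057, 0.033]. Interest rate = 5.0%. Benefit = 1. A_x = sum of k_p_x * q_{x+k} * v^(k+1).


v = 0.952381
Year 0: k_p_x=1.0, q=0.028, term=0.026667
Year 1: k_p_x=0.972, q=0.024, term=0.021159
Year 2: k_p_x=0.948672, q=0.043, term=0.035238
Year 3: k_p_x=0.907879, q=0.046, term=0.034358
Year 4: k_p_x=0.866117, q=0.057, term=0.038682
Year 5: k_p_x=0.816748, q=0.033, term=0.020113
A_x = 0.1762


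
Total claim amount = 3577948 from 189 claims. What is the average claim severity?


severity = total / number
= 3577948 / 189
= 18930.9418


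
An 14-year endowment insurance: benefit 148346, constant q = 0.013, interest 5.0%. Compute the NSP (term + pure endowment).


Term component = 17738.4106
Pure endowment = 14_p_x * v^14 * benefit = 0.832607 * 0.505068 * 148346 = 62382.9332
NSP = 80121.3438


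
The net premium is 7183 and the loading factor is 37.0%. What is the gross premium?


Gross = net * (1 + loading)
= 7183 * (1 + 0.37)
= 7183 * 1.37
= 9840.71


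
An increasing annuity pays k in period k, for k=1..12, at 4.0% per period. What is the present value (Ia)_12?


(Ia)_n = sum_{k=1}^{n} k * v^k, v = 1/(1+i)
v = 0.961538
Sum computed term by term:
(Ia)_12 = 56.6328


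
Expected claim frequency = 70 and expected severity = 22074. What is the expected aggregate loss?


E[S] = E[N] * E[X]
= 70 * 22074
= 1.5452e+06


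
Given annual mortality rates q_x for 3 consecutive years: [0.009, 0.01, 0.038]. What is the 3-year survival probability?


p_k = 1 - q_k for each year
Survival = product of (1 - q_k)
= 0.991 * 0.99 * 0.962
= 0.9438


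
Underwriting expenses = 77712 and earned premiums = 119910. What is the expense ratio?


Expense ratio = expenses / premiums
= 77712 / 119910
= 0.6481


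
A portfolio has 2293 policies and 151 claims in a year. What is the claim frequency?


frequency = claims / policies
= 151 / 2293
= 0.0659


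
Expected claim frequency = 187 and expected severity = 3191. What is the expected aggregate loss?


E[S] = E[N] * E[X]
= 187 * 3191
= 596717


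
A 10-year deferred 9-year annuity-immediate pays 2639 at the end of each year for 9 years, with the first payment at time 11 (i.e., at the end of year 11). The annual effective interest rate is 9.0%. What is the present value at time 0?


PV at time 10 of the 9-year annuity-immediate:
a_n = 2639 * (1-(1+0.09)^(-9))/0.09 = 15821.4566
Discount back 10 years to time 0:
PV = 15821.4566 * (1+0.09)^(-10)
= 15821.4566 * 0.422411
= 6683.1542


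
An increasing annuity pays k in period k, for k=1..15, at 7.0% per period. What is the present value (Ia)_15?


(Ia)_n = sum_{k=1}^{n} k * v^k, v = 1/(1+i)
v = 0.934579
Sum computed term by term:
(Ia)_15 = 61.554


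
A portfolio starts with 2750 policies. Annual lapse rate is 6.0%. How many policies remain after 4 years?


remaining = initial * (1 - lapse)^years
= 2750 * (1 - 0.06)^4
= 2750 * 0.780749
= 2147.0596


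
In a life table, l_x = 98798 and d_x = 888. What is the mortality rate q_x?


q_x = d_x / l_x
= 888 / 98798
= 0.009


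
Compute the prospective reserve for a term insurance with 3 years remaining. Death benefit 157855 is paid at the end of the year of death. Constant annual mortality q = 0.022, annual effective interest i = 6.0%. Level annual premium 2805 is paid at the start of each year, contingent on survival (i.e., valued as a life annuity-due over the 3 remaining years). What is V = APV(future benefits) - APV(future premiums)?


v = 1/(1+i) = 0.943396
APV(future benefits) per unit = sum_{k=0}^{2} k_p_x * q * v^(k+1) = 0.057572
APV(future benefits) = 157855 * 0.057572 = 9087.9797
Life annuity-due factor ä_{x:3} = sum_{k=0}^{2} k_p_x * v^k = 2.773909
APV(future premiums) = 2805 * 2.773909 = 7780.8144
V = 9087.9797 - 7780.8144
= 1307.1653


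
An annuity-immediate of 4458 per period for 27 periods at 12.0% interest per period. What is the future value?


FV = PMT * ((1+i)^n - 1) / i
= 4458 * ((1.12)^27 - 1) / 0.12
= 4458 * (21.324881 - 1) / 0.12
= 755069.3214


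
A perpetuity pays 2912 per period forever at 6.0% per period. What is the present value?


PV = PMT / i
= 2912 / 0.06
= 48533.3333


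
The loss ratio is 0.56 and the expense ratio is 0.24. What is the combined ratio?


Combined ratio = loss ratio + expense ratio
= 0.56 + 0.24
= 0.8


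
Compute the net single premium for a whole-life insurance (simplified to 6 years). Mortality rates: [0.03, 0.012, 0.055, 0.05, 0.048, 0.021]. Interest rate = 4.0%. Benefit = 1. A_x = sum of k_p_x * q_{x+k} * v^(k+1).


v = 0.961538
Year 0: k_p_x=1.0, q=0.03, term=0.028846
Year 1: k_p_x=0.97, q=0.012, term=0.010762
Year 2: k_p_x=0.95836, q=0.055, term=0.046859
Year 3: k_p_x=0.90565, q=0.05, term=0.038708
Year 4: k_p_x=0.860368, q=0.048, term=0.033944
Year 5: k_p_x=0.81907, q=0.021, term=0.013594
A_x = 0.1727


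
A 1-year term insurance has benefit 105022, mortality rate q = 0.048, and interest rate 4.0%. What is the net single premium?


NSP = benefit * q * v
v = 1/(1+i) = 0.961538
NSP = 105022 * 0.048 * 0.961538
= 4847.1692


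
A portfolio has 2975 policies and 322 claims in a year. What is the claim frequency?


frequency = claims / policies
= 322 / 2975
= 0.1082


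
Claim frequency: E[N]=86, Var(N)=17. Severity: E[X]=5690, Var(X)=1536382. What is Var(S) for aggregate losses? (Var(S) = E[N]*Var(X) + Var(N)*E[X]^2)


Var(S) = E[N]*Var(X) + Var(N)*E[X]^2
= 86*1536382 + 17*5690^2
= 132128852 + 550393700
= 6.8252e+08


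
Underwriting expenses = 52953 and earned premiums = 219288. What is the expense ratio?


Expense ratio = expenses / premiums
= 52953 / 219288
= 0.2415


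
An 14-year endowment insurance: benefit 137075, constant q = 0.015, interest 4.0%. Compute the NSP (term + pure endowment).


Term component = 19912.7072
Pure endowment = 14_p_x * v^14 * benefit = 0.809296 * 0.577475 * 137075 = 64061.7401
NSP = 83974.4474


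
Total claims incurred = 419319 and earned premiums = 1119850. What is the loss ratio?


Loss ratio = claims / premiums
= 419319 / 1119850
= 0.3744


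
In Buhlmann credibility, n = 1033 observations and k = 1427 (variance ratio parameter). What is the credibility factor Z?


Z = n / (n + k)
= 1033 / (1033 + 1427)
= 1033 / 2460
= 0.4199


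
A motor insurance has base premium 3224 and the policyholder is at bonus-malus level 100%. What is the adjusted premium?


adjusted = base * BM_level / 100
= 3224 * 100 / 100
= 3224 * 1.0
= 3224.0


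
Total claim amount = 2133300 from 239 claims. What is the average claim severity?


severity = total / number
= 2133300 / 239
= 8925.9414


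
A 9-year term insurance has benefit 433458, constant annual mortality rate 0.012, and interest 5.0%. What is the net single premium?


NSP = benefit * sum_{k=0}^{n-1} k_p_x * q * v^(k+1)
With constant q=0.012, v=0.952381
Sum = 0.081631
NSP = 433458 * 0.081631
= 35383.5202


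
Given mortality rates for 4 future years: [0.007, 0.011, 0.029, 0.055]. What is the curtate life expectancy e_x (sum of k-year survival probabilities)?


e_x = sum_{k=1}^{n} k_p_x
k_p_x values:
  1_p_x = 0.993
  2_p_x = 0.982077
  3_p_x = 0.953597
  4_p_x = 0.901149
e_x = 3.8298


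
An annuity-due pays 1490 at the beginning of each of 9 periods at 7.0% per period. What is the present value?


PV_due = PMT * (1-(1+i)^(-n))/i * (1+i)
PV_immediate = 9707.6961
PV_due = 9707.6961 * 1.07
= 10387.2348


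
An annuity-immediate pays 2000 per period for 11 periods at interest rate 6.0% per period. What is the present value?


PV = PMT * (1 - (1+i)^(-n)) / i
= 2000 * (1 - (1+0.06)^(-11)) / 0.06
= 2000 * (1 - 0.526788) / 0.06
= 2000 * 7.886875
= 15773.7492


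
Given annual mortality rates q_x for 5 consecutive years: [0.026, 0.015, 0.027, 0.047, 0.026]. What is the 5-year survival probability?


p_k = 1 - q_k for each year
Survival = product of (1 - q_k)
= 0.974 * 0.985 * 0.973 * 0.953 * 0.974
= 0.8665


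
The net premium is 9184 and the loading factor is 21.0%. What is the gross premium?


Gross = net * (1 + loading)
= 9184 * (1 + 0.21)
= 9184 * 1.21
= 11112.64


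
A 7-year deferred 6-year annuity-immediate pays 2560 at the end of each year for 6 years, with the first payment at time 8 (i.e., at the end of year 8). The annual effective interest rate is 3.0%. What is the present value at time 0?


PV at time 7 of the 6-year annuity-immediate:
a_n = 2560 * (1-(1+0.03)^(-6))/0.03 = 13868.0101
Discount back 7 years to time 0:
PV = 13868.0101 * (1+0.03)^(-7)
= 13868.0101 * 0.813092
= 11275.9613


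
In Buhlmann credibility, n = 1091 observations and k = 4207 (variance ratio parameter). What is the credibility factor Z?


Z = n / (n + k)
= 1091 / (1091 + 4207)
= 1091 / 5298
= 0.2059


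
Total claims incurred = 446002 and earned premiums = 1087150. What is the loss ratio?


Loss ratio = claims / premiums
= 446002 / 1087150
= 0.4102


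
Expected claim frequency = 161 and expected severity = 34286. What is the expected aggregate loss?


E[S] = E[N] * E[X]
= 161 * 34286
= 5.5200e+06


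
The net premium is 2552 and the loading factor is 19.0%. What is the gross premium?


Gross = net * (1 + loading)
= 2552 * (1 + 0.19)
= 2552 * 1.19
= 3036.88


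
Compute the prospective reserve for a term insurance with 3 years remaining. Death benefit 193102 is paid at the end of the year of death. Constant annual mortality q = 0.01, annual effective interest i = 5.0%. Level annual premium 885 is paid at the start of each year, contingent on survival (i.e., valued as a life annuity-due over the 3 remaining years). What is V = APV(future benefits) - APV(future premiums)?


v = 1/(1+i) = 0.952381
APV(future benefits) per unit = sum_{k=0}^{2} k_p_x * q * v^(k+1) = 0.02697
APV(future benefits) = 193102 * 0.02697 = 5207.9365
Life annuity-due factor ä_{x:3} = sum_{k=0}^{2} k_p_x * v^k = 2.831837
APV(future premiums) = 885 * 2.831837 = 2506.1755
V = 5207.9365 - 2506.1755
= 2701.761


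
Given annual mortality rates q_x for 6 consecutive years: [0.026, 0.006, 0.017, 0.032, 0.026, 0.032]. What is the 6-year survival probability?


p_k = 1 - q_k for each year
Survival = product of (1 - q_k)
= 0.974 * 0.994 * 0.983 * 0.968 * 0.974 * 0.968
= 0.8686


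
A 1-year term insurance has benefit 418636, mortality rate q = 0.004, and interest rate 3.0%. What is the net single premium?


NSP = benefit * q * v
v = 1/(1+i) = 0.970874
NSP = 418636 * 0.004 * 0.970874
= 1625.7709


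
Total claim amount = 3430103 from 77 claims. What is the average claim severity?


severity = total / number
= 3430103 / 77
= 44546.7922


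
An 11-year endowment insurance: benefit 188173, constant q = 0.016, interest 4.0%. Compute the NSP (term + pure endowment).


Term component = 24517.5702
Pure endowment = 11_p_x * v^11 * benefit = 0.837425 * 0.649581 * 188173 = 102361.5042
NSP = 126879.0744


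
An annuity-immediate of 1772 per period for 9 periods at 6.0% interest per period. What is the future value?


FV = PMT * ((1+i)^n - 1) / i
= 1772 * ((1.06)^9 - 1) / 0.06
= 1772 * (1.689479 - 1) / 0.06
= 20362.6119


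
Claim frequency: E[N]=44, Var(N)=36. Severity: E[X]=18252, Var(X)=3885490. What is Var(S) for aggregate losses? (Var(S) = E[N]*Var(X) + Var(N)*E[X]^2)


Var(S) = E[N]*Var(X) + Var(N)*E[X]^2
= 44*3885490 + 36*18252^2
= 170961560 + 11992878144
= 1.2164e+10


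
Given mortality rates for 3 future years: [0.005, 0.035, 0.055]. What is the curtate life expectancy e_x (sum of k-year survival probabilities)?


e_x = sum_{k=1}^{n} k_p_x
k_p_x values:
  1_p_x = 0.995
  2_p_x = 0.960175
  3_p_x = 0.907365
e_x = 2.8625


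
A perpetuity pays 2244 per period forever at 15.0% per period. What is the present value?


PV = PMT / i
= 2244 / 0.15
= 14960.0


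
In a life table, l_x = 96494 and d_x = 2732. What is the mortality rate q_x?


q_x = d_x / l_x
= 2732 / 96494
= 0.0283


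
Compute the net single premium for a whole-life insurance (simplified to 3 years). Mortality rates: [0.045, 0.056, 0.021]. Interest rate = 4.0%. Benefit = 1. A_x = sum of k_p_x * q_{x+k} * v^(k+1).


v = 0.961538
Year 0: k_p_x=1.0, q=0.045, term=0.043269
Year 1: k_p_x=0.955, q=0.056, term=0.049445
Year 2: k_p_x=0.90152, q=0.021, term=0.01683
A_x = 0.1095


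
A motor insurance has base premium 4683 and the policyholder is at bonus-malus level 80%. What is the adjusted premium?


adjusted = base * BM_level / 100
= 4683 * 80 / 100
= 4683 * 0.8
= 3746.4


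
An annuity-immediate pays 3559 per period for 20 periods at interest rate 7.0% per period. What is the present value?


PV = PMT * (1 - (1+i)^(-n)) / i
= 3559 * (1 - (1+0.07)^(-20)) / 0.07
= 3559 * (1 - 0.258419) / 0.07
= 3559 * 10.594014
= 37704.0967


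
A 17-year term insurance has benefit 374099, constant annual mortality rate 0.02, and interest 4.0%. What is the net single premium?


NSP = benefit * sum_{k=0}^{n-1} k_p_x * q * v^(k+1)
With constant q=0.02, v=0.961538
Sum = 0.211951
NSP = 374099 * 0.211951
= 79290.6799


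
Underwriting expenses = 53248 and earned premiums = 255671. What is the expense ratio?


Expense ratio = expenses / premiums
= 53248 / 255671
= 0.2083


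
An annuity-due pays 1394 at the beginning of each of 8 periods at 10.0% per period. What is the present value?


PV_due = PMT * (1-(1+i)^(-n))/i * (1+i)
PV_immediate = 7436.8871
PV_due = 7436.8871 * 1.1
= 8180.5758


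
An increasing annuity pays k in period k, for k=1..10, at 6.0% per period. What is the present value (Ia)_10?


(Ia)_n = sum_{k=1}^{n} k * v^k, v = 1/(1+i)
v = 0.943396
Sum computed term by term:
(Ia)_10 = 36.9624


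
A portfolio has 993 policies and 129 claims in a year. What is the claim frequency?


frequency = claims / policies
= 129 / 993
= 0.1299


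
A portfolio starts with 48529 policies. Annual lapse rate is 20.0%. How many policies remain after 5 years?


remaining = initial * (1 - lapse)^years
= 48529 * (1 - 0.2)^5
= 48529 * 0.32768
= 15901.9827


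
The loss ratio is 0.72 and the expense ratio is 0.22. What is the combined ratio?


Combined ratio = loss ratio + expense ratio
= 0.72 + 0.22
= 0.94


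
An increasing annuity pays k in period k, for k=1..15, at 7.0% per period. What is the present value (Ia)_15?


(Ia)_n = sum_{k=1}^{n} k * v^k, v = 1/(1+i)
v = 0.934579
Sum computed term by term:
(Ia)_15 = 61.554


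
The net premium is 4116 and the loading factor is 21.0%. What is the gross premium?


Gross = net * (1 + loading)
= 4116 * (1 + 0.21)
= 4116 * 1.21
= 4980.36


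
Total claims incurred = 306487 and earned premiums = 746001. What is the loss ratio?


Loss ratio = claims / premiums
= 306487 / 746001
= 0.4108


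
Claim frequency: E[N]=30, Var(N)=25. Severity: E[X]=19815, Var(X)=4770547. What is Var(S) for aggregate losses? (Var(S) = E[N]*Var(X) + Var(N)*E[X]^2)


Var(S) = E[N]*Var(X) + Var(N)*E[X]^2
= 30*4770547 + 25*19815^2
= 143116410 + 9815855625
= 9.9590e+09


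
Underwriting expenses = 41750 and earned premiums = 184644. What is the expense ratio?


Expense ratio = expenses / premiums
= 41750 / 184644
= 0.2261


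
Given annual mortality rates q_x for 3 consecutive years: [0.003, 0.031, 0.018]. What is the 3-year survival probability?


p_k = 1 - q_k for each year
Survival = product of (1 - q_k)
= 0.997 * 0.969 * 0.982
= 0.9487


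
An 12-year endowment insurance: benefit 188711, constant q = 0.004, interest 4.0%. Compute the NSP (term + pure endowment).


Term component = 6943.4111
Pure endowment = 12_p_x * v^12 * benefit = 0.953042 * 0.624597 * 188711 = 112333.478
NSP = 119276.8891


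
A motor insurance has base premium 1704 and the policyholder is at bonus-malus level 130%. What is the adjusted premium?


adjusted = base * BM_level / 100
= 1704 * 130 / 100
= 1704 * 1.3
= 2215.2


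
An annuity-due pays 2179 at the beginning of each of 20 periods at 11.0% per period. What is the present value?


PV_due = PMT * (1-(1+i)^(-n))/i * (1+i)
PV_immediate = 17352.092
PV_due = 17352.092 * 1.11
= 19260.8221


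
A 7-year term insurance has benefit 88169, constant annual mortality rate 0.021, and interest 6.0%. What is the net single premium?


NSP = benefit * sum_{k=0}^{n-1} k_p_x * q * v^(k+1)
With constant q=0.021, v=0.943396
Sum = 0.110641
NSP = 88169 * 0.110641
= 9755.1096


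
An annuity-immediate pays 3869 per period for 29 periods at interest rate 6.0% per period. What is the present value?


PV = PMT * (1 - (1+i)^(-n)) / i
= 3869 * (1 - (1+0.06)^(-29)) / 0.06
= 3869 * (1 - 0.184557) / 0.06
= 3869 * 13.590721
= 52582.4996


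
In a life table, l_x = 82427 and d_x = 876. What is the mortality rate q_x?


q_x = d_x / l_x
= 876 / 82427
= 0.0106


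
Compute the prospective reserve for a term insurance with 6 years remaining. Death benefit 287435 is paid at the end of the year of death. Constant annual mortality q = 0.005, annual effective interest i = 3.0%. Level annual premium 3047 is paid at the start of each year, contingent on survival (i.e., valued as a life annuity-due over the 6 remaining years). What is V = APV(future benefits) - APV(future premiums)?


v = 1/(1+i) = 0.970874
APV(future benefits) per unit = sum_{k=0}^{5} k_p_x * q * v^(k+1) = 0.026761
APV(future benefits) = 287435 * 0.026761 = 7692.1014
Life annuity-due factor ä_{x:6} = sum_{k=0}^{5} k_p_x * v^k = 5.512804
APV(future premiums) = 3047 * 5.512804 = 16797.5146
V = 7692.1014 - 16797.5146
= -9105.4132


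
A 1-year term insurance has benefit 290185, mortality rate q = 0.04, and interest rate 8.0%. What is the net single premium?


NSP = benefit * q * v
v = 1/(1+i) = 0.925926
NSP = 290185 * 0.04 * 0.925926
= 10747.5926


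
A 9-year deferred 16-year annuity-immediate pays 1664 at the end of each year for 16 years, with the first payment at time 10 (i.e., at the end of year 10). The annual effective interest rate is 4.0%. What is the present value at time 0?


PV at time 9 of the 16-year annuity-immediate:
a_n = 1664 * (1-(1+0.04)^(-16))/0.04 = 19389.4199
Discount back 9 years to time 0:
PV = 19389.4199 * (1+0.04)^(-9)
= 19389.4199 * 0.702587
= 13622.7492


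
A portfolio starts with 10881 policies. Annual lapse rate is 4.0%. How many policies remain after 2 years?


remaining = initial * (1 - lapse)^years
= 10881 * (1 - 0.04)^2
= 10881 * 0.9216
= 10027.9296


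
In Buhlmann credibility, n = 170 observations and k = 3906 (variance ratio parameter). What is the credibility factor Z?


Z = n / (n + k)
= 170 / (170 + 3906)
= 170 / 4076
= 0.0417


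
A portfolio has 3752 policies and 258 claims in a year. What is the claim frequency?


frequency = claims / policies
= 258 / 3752
= 0.0688


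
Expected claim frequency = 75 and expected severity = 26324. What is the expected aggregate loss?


E[S] = E[N] * E[X]
= 75 * 26324
= 1.9743e+06


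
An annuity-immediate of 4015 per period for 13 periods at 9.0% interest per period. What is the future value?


FV = PMT * ((1+i)^n - 1) / i
= 4015 * ((1.09)^13 - 1) / 0.09
= 4015 * (3.065805 - 1) / 0.09
= 92157.8391


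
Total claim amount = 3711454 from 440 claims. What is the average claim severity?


severity = total / number
= 3711454 / 440
= 8435.1227


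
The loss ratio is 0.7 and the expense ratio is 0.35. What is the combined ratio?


Combined ratio = loss ratio + expense ratio
= 0.7 + 0.35
= 1.05


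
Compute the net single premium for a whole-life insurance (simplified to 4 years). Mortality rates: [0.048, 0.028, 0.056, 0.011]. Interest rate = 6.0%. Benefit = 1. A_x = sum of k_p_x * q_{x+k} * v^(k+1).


v = 0.943396
Year 0: k_p_x=1.0, q=0.048, term=0.045283
Year 1: k_p_x=0.952, q=0.028, term=0.023724
Year 2: k_p_x=0.925344, q=0.056, term=0.043508
Year 3: k_p_x=0.873525, q=0.011, term=0.007611
A_x = 0.1201


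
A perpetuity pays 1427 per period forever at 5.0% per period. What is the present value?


PV = PMT / i
= 1427 / 0.05
= 28540.0


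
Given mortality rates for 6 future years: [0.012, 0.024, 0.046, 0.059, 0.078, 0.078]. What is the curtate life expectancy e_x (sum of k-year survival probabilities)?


e_x = sum_{k=1}^{n} k_p_x
k_p_x values:
  1_p_x = 0.988
  2_p_x = 0.964288
  3_p_x = 0.919931
  4_p_x = 0.865655
  5_p_x = 0.798134
  6_p_x = 0.735879
e_x = 5.2719


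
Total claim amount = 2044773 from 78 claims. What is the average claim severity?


severity = total / number
= 2044773 / 78
= 26215.0385


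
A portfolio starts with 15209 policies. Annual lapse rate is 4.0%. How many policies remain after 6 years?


remaining = initial * (1 - lapse)^years
= 15209 * (1 - 0.04)^6
= 15209 * 0.782758
= 11904.9632


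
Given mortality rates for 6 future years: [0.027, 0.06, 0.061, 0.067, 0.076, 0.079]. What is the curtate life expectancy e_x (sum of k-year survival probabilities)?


e_x = sum_{k=1}^{n} k_p_x
k_p_x values:
  1_p_x = 0.973
  2_p_x = 0.91462
  3_p_x = 0.858828
  4_p_x = 0.801287
  5_p_x = 0.740389
  6_p_x = 0.681898
e_x = 4.97


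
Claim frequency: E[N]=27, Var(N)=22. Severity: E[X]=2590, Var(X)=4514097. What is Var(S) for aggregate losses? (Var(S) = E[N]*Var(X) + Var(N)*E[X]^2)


Var(S) = E[N]*Var(X) + Var(N)*E[X]^2
= 27*4514097 + 22*2590^2
= 121880619 + 147578200
= 2.6946e+08


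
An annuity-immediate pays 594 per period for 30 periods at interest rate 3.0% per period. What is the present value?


PV = PMT * (1 - (1+i)^(-n)) / i
= 594 * (1 - (1+0.03)^(-30)) / 0.03
= 594 * (1 - 0.411987) / 0.03
= 594 * 19.600441
= 11642.6622


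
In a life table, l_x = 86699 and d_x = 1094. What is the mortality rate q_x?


q_x = d_x / l_x
= 1094 / 86699
= 0.0126


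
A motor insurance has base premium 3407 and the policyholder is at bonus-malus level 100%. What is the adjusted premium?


adjusted = base * BM_level / 100
= 3407 * 100 / 100
= 3407 * 1.0
= 3407.0


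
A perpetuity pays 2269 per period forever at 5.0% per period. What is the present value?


PV = PMT / i
= 2269 / 0.05
= 45380.0


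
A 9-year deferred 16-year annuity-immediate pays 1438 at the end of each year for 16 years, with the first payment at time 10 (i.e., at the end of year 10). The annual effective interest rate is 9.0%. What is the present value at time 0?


PV at time 9 of the 16-year annuity-immediate:
a_n = 1438 * (1-(1+0.09)^(-16))/0.09 = 11953.4587
Discount back 9 years to time 0:
PV = 11953.4587 * (1+0.09)^(-9)
= 11953.4587 * 0.460428
= 5503.7044


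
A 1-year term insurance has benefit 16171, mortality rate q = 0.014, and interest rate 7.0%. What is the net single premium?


NSP = benefit * q * v
v = 1/(1+i) = 0.934579
NSP = 16171 * 0.014 * 0.934579
= 211.5832


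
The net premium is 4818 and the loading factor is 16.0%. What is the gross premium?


Gross = net * (1 + loading)
= 4818 * (1 + 0.16)
= 4818 * 1.16
= 5588.88


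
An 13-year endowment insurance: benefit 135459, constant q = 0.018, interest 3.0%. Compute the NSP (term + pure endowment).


Term component = 23481.9144
Pure endowment = 13_p_x * v^13 * benefit = 0.789677 * 0.680951 * 135459 = 72840.5616
NSP = 96322.476


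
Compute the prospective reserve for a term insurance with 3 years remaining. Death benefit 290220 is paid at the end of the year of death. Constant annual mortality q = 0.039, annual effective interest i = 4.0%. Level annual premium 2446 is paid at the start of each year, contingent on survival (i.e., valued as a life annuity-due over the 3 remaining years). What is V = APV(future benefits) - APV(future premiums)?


v = 1/(1+i) = 0.961538
APV(future benefits) per unit = sum_{k=0}^{2} k_p_x * q * v^(k+1) = 0.104171
APV(future benefits) = 290220 * 0.104171 = 30232.4228
Life annuity-due factor ä_{x:3} = sum_{k=0}^{2} k_p_x * v^k = 2.777886
APV(future premiums) = 2446 * 2.777886 = 6794.708
V = 30232.4228 - 6794.708
= 23437.7148


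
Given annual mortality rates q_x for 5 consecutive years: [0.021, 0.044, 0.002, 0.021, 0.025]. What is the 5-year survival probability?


p_k = 1 - q_k for each year
Survival = product of (1 - q_k)
= 0.979 * 0.956 * 0.998 * 0.979 * 0.975
= 0.8916


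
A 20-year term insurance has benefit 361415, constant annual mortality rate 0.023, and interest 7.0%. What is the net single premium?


NSP = benefit * sum_{k=0}^{n-1} k_p_x * q * v^(k+1)
With constant q=0.023, v=0.934579
Sum = 0.207183
NSP = 361415 * 0.207183
= 74878.9059


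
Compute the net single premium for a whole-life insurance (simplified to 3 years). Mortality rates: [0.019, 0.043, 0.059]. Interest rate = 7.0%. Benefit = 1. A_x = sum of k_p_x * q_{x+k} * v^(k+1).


v = 0.934579
Year 0: k_p_x=1.0, q=0.019, term=0.017757
Year 1: k_p_x=0.981, q=0.043, term=0.036844
Year 2: k_p_x=0.938817, q=0.059, term=0.045215
A_x = 0.0998


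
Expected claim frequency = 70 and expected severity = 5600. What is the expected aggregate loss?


E[S] = E[N] * E[X]
= 70 * 5600
= 392000


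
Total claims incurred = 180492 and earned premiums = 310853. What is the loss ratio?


Loss ratio = claims / premiums
= 180492 / 310853
= 0.5806


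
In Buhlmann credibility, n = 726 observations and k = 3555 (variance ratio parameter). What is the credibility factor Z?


Z = n / (n + k)
= 726 / (726 + 3555)
= 726 / 4281
= 0.1696


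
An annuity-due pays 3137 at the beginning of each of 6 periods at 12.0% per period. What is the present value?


PV_due = PMT * (1-(1+i)^(-n))/i * (1+i)
PV_immediate = 12897.4848
PV_due = 12897.4848 * 1.12
= 14445.1829


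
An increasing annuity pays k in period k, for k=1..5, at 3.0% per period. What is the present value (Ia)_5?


(Ia)_n = sum_{k=1}^{n} k * v^k, v = 1/(1+i)
v = 0.970874
Sum computed term by term:
(Ia)_5 = 13.4685


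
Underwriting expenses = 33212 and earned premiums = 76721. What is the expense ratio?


Expense ratio = expenses / premiums
= 33212 / 76721
= 0.4329


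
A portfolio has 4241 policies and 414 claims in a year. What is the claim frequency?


frequency = claims / policies
= 414 / 4241
= 0.0976


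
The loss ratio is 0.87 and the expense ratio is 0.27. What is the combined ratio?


Combined ratio = loss ratio + expense ratio
= 0.87 + 0.27
= 1.14


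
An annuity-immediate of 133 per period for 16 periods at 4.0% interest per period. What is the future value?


FV = PMT * ((1+i)^n - 1) / i
= 133 * ((1.04)^16 - 1) / 0.04
= 133 * (1.872981 - 1) / 0.04
= 2902.6626


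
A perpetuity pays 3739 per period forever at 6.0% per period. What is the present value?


PV = PMT / i
= 3739 / 0.06
= 62316.6667


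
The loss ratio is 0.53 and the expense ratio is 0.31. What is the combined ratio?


Combined ratio = loss ratio + expense ratio
= 0.53 + 0.31
= 0.84


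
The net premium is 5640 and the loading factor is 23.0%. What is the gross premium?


Gross = net * (1 + loading)
= 5640 * (1 + 0.23)
= 5640 * 1.23
= 6937.2


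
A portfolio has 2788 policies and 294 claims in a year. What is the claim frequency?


frequency = claims / policies
= 294 / 2788
= 0.1055


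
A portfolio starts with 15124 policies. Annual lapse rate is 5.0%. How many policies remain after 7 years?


remaining = initial * (1 - lapse)^years
= 15124 * (1 - 0.05)^7
= 15124 * 0.698337
= 10561.6533


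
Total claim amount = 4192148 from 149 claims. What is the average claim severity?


severity = total / number
= 4192148 / 149
= 28135.2215


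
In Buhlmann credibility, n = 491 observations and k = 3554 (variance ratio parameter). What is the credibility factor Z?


Z = n / (n + k)
= 491 / (491 + 3554)
= 491 / 4045
= 0.1214


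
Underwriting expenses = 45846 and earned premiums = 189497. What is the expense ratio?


Expense ratio = expenses / premiums
= 45846 / 189497
= 0.2419
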